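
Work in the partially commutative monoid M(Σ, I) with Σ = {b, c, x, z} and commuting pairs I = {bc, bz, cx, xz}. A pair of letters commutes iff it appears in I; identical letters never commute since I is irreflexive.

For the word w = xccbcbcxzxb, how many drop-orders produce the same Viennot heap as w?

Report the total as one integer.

drop 0:x onto floor
drop 1:c onto floor
drop 2:c onto {1:c}
drop 3:b onto {0:x}
drop 4:c onto {2:c}
drop 5:b onto {3:b}
drop 6:c onto {4:c}
drop 7:x onto {5:b}
drop 8:z onto {6:c}
drop 9:x onto {7:x}
drop 10:b onto {9:x}
ground layer = {0:x, 1:c}
drop-orders for the pieces not yet dropped (sum over which currently-grounded one goes next):
  1 to go: {8} 1  {10} 1
  2 to go: {6,8} 1  {8,10} 2  {9,10} 1
  3 to go: {4,6,8} 1  {6,8,10} 3  {7,9,10} 1  {8,9,10} 3
  4 to go: {2,4,6,8} 1  {4,6,8,10} 4  {5,7,9,10} 1  {6,8,9,10} 6  {7,8,9,10} 4
  5 to go: {1,2,4,6,8} 1  {2,4,6,8,10} 5  {3,5,7,9,10} 1  {4,6,8,9,10} 10  {5,7,8,9,10} 5  {6,7,8,9,10} 10
  6 to go: {0,3,5,7,9,10} 1  {1,2,4,6,8,10} 6  {2,4,6,8,9,10} 15  {3,5,7,8,9,10} 6  {4,6,7,8,9,10} 20  {5,6,7,8,9,10} 15
  7 to go: {0,3,5,7,8,9,10} 7  {1,2,4,6,8,9,10} 21  {2,4,6,7,8,9,10} 35  {3,5,6,7,8,9,10} 21  {4,5,6,7,8,9,10} 35
  8 to go: {0,3,5,6,7,8,9,10} 28  {1,2,4,6,7,8,9,10} 56  {2,4,5,6,7,8,9,10} 70  {3,4,5,6,7,8,9,10} 56
  9 to go: {0,3,4,5,6,7,8,9,10} 84  {1,2,4,5,6,7,8,9,10} 126  {2,3,4,5,6,7,8,9,10} 126
  if 0:x drops first: 252 orders
  if 1:c drops first: 210 orders
heap linearizations: 462

462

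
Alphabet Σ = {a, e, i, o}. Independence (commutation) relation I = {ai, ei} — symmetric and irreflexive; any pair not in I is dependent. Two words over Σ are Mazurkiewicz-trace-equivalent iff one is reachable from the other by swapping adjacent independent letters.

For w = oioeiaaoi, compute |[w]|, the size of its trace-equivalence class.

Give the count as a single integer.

4

drop 0:o onto floor
drop 1:i onto {0:o}
drop 2:o onto {1:i}
drop 3:e onto {2:o}
drop 4:i onto {2:o}
drop 5:a onto {3:e}
drop 6:a onto {5:a}
drop 7:o onto {4:i, 6:a}
drop 8:i onto {7:o}
ground layer = {0:o}
drop-orders for the pieces not yet dropped (sum over which currently-grounded one goes next):
  1 to go: {8} 1
  2 to go: {7,8} 1
  3 to go: {4,7,8} 1  {6,7,8} 1
  4 to go: {4,6,7,8} 2  {5,6,7,8} 1
  5 to go: {3,5,6,7,8} 1  {4,5,6,7,8} 3
  6 to go: {3,4,5,6,7,8} 4
  7 to go: {2,3,4,5,6,7,8} 4
  if 0:o drops first: 4 orders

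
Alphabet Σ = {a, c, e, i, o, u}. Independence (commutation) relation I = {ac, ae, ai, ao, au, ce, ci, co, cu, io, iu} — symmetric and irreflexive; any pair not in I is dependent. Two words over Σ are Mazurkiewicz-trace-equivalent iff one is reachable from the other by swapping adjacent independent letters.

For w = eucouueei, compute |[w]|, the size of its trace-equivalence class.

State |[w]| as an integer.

#0=e has no predecessor
#1=u depends on [0:e]
#2=c has no predecessor
#3=o depends on [1:u]
#4=u depends on [3:o]
#5=u depends on [4:u]
#6=e depends on [5:u]
#7=e depends on [6:e]
#8=i depends on [7:e]
sources: [0:e, 2:c]
N(rest) = Σ N(rest − s) over sources s of rest; N(one piece) = 1:
  size 1 → [2]=1  [8]=1
  size 2 → [2,8]=2  [7,8]=1
  size 3 → [2,7,8]=3  [6,7,8]=1
  size 4 → [2,6,7,8]=4  [5,6,7,8]=1
  size 5 → [2,5,6,7,8]=5  [4,5,6,7,8]=1
  size 6 → [2,4,5,6,7,8]=6  [3,4,5,6,7,8]=1
  size 7 → [1,3,4,5,6,7,8]=1  [2,3,4,5,6,7,8]=7
  first=0(e) contributes 8
  first=2(c) contributes 1
|[w]| = 9

9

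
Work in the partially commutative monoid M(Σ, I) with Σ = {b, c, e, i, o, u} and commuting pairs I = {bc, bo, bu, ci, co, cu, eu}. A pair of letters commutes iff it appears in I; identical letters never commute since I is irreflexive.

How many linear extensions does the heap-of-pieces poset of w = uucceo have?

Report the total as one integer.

10

0(u) covers ∅
1(u) covers 0:u
2(c) covers ∅
3(c) covers 2:c
4(e) covers 3:c
5(o) covers 1:u, 4:e
floor of heap: 0:u, 2:c
completions by unplaced set U, small U first (add the entries for U minus each lowest piece of U):
  |U|=1: {5}:1
  |U|=2: {1,5}:1  {4,5}:1
  |U|=3: {0,1,5}:1  {1,4,5}:2  {3,4,5}:1
  |U|=4: {0,1,4,5}:3  {1,3,4,5}:3  {2,3,4,5}:1
  start at 0(u): 4
  start at 2(c): 6
sum over floor = 10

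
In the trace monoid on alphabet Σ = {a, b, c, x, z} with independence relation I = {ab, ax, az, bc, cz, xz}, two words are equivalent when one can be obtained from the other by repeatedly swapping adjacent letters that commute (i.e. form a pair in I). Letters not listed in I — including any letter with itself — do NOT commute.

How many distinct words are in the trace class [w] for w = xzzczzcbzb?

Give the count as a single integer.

drop 0:x onto floor
drop 1:z onto floor
drop 2:z onto {1:z}
drop 3:c onto {0:x}
drop 4:z onto {2:z}
drop 5:z onto {4:z}
drop 6:c onto {3:c}
drop 7:b onto {0:x, 5:z}
drop 8:z onto {7:b}
drop 9:b onto {8:z}
ground layer = {0:x, 1:z}
drop-orders for the pieces not yet dropped (sum over which currently-grounded one goes next):
  1 to go: {6} 1  {9} 1
  2 to go: {3,6} 1  {6,9} 2  {8,9} 1
  3 to go: {3,6,9} 3  {6,8,9} 3  {7,8,9} 1
  4 to go: {3,6,8,9} 6  {5,7,8,9} 1  {6,7,8,9} 4
  5 to go: {3,6,7,8,9} 10  {4,5,7,8,9} 1  {5,6,7,8,9} 5
  6 to go: {0,3,6,7,8,9} 10  {2,4,5,7,8,9} 1  {3,5,6,7,8,9} 15  {4,5,6,7,8,9} 6
  7 to go: {0,3,5,6,7,8,9} 25  {1,2,4,5,7,8,9} 1  {2,4,5,6,7,8,9} 7  {3,4,5,6,7,8,9} 21
  8 to go: {0,3,4,5,6,7,8,9} 46  {1,2,4,5,6,7,8,9} 8  {2,3,4,5,6,7,8,9} 28
  if 0:x drops first: 36 orders
  if 1:z drops first: 74 orders
heap linearizations: 110

110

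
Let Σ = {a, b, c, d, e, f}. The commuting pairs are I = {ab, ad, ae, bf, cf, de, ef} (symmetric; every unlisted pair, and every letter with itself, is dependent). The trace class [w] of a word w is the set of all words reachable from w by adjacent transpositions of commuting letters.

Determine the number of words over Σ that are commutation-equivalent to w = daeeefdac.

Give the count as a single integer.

224

piece 0:d — minimal
piece 1:a — minimal
piece 2:e — minimal
piece 3:e rests on {2:e}
piece 4:e rests on {3:e}
piece 5:f rests on {0:d, 1:a}
piece 6:d rests on {5:f}
piece 7:a rests on {5:f}
piece 8:c rests on {4:e, 6:d, 7:a}
minimal pieces: {0:d, 1:a, 2:e}
ways to finish when only these pieces remain (= sum over removing one remaining piece with nothing left below it):
  1 left: {8}→1
  2 left: {4,8}→1  {6,8}→1  {7,8}→1
  3 left: {3,4,8}→1  {4,6,8}→2  {4,7,8}→2  {6,7,8}→2
  4 left: {2,3,4,8}→1  {3,4,6,8}→3  {3,4,7,8}→3  {4,6,7,8}→6  {5,6,7,8}→2
  5 left: {0,5,6,7,8}→2  {1,5,6,7,8}→2  {2,3,4,6,8}→4  {2,3,4,7,8}→4  {3,4,6,7,8}→12  {4,5,6,7,8}→8
  6 left: {0,1,5,6,7,8}→4  {0,4,5,6,7,8}→10  {1,4,5,6,7,8}→10  {2,3,4,6,7,8}→20  {3,4,5,6,7,8}→20
  7 left: {0,1,4,5,6,7,8}→24  {0,3,4,5,6,7,8}→30  {1,3,4,5,6,7,8}→30  {2,3,4,5,6,7,8}→40
  placing 0:d first → 70 extensions
  placing 1:a first → 70 extensions
  placing 2:e first → 84 extensions
total linear extensions = 224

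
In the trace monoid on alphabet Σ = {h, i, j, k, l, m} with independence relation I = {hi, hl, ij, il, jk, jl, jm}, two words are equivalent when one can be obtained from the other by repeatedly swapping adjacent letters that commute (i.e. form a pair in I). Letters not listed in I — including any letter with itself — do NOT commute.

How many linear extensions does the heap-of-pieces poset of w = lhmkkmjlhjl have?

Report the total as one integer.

74

#0=l has no predecessor
#1=h has no predecessor
#2=m depends on [0:l, 1:h]
#3=k depends on [2:m]
#4=k depends on [3:k]
#5=m depends on [4:k]
#6=j depends on [1:h]
#7=l depends on [5:m]
#8=h depends on [5:m, 6:j]
#9=j depends on [8:h]
#10=l depends on [7:l]
sources: [0:l, 1:h]
N(rest) = Σ N(rest − s) over sources s of rest; N(one piece) = 1:
  size 1 → [9]=1  [10]=1
  size 2 → [7,10]=1  [8,9]=1  [9,10]=2
  size 3 → [6,8,9]=1  [7,9,10]=3  [8,9,10]=3
  size 4 → [6,8,9,10]=4  [7,8,9,10]=6
  size 5 → [5,7,8,9,10]=6  [6,7,8,9,10]=10
  size 6 → [4,5,7,8,9,10]=6  [5,6,7,8,9,10]=16
  size 7 → [3,4,5,7,8,9,10]=6  [4,5,6,7,8,9,10]=22
  size 8 → [2,3,4,5,7,8,9,10]=6  [3,4,5,6,7,8,9,10]=28
  size 9 → [0,2,3,4,5,7,8,9,10]=6  [2,3,4,5,6,7,8,9,10]=34
  first=0(l) contributes 34
  first=1(h) contributes 40
|[w]| = 74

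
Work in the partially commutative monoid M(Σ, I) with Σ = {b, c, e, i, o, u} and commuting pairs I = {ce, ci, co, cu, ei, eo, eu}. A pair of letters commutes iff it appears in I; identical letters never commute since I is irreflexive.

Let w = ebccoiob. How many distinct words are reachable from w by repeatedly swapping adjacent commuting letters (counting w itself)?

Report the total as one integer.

piece 0:e — minimal
piece 1:b rests on {0:e}
piece 2:c rests on {1:b}
piece 3:c rests on {2:c}
piece 4:o rests on {1:b}
piece 5:i rests on {4:o}
piece 6:o rests on {5:i}
piece 7:b rests on {3:c, 6:o}
minimal pieces: {0:e}
ways to finish when only these pieces remain (= sum over removing one remaining piece with nothing left below it):
  1 left: {7}→1
  2 left: {3,7}→1  {6,7}→1
  3 left: {2,3,7}→1  {3,6,7}→2  {5,6,7}→1
  4 left: {2,3,6,7}→3  {3,5,6,7}→3  {4,5,6,7}→1
  5 left: {2,3,5,6,7}→6  {3,4,5,6,7}→4
  6 left: {2,3,4,5,6,7}→10
  placing 0:e first → 10 extensions

10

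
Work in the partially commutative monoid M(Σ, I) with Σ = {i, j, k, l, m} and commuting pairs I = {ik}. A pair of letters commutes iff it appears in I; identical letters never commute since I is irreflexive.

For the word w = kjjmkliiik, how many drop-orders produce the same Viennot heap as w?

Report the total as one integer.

4

#0=k has no predecessor
#1=j depends on [0:k]
#2=j depends on [1:j]
#3=m depends on [2:j]
#4=k depends on [3:m]
#5=l depends on [4:k]
#6=i depends on [5:l]
#7=i depends on [6:i]
#8=i depends on [7:i]
#9=k depends on [5:l]
sources: [0:k]
N(rest) = Σ N(rest − s) over sources s of rest; N(one piece) = 1:
  size 1 → [8]=1  [9]=1
  size 2 → [7,8]=1  [8,9]=2
  size 3 → [6,7,8]=1  [7,8,9]=3
  size 4 → [6,7,8,9]=4
  size 5 → [5,6,7,8,9]=4
  size 6 → [4,5,6,7,8,9]=4
  size 7 → [3,4,5,6,7,8,9]=4
  size 8 → [2,3,4,5,6,7,8,9]=4
  first=0(k) contributes 4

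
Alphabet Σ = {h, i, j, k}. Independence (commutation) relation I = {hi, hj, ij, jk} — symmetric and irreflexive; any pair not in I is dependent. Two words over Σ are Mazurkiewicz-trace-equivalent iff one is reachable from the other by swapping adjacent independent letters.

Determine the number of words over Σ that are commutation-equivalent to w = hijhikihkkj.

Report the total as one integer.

0(h) covers ∅
1(i) covers ∅
2(j) covers ∅
3(h) covers 0:h
4(i) covers 1:i
5(k) covers 3:h, 4:i
6(i) covers 5:k
7(h) covers 5:k
8(k) covers 6:i, 7:h
9(k) covers 8:k
10(j) covers 2:j
floor of heap: 0:h, 1:i, 2:j
completions by unplaced set U, small U first (add the entries for U minus each lowest piece of U):
  |U|=1: {9}:1  {10}:1
  |U|=2: {2,10}:1  {8,9}:1  {9,10}:2
  |U|=3: {2,9,10}:3  {6,8,9}:1  {7,8,9}:1  {8,9,10}:3
  |U|=4: {2,8,9,10}:6  {6,7,8,9}:2  {6,8,9,10}:4  {7,8,9,10}:4
  |U|=5: {2,6,8,9,10}:10  {2,7,8,9,10}:10  {5,6,7,8,9}:2  {6,7,8,9,10}:10
  |U|=6: {2,6,7,8,9,10}:30  {3,5,6,7,8,9}:2  {4,5,6,7,8,9}:2  {5,6,7,8,9,10}:12
  |U|=7: {0,3,5,6,7,8,9}:2  {1,4,5,6,7,8,9}:2  {2,5,6,7,8,9,10}:42  {3,4,5,6,7,8,9}:4  {3,5,6,7,8,9,10}:14  {4,5,6,7,8,9,10}:14
  |U|=8: {0,3,4,5,6,7,8,9}:6  {0,3,5,6,7,8,9,10}:16  {1,3,4,5,6,7,8,9}:6  {1,4,5,6,7,8,9,10}:16  {2,3,5,6,7,8,9,10}:56  {2,4,5,6,7,8,9,10}:56  {3,4,5,6,7,8,9,10}:32
  |U|=9: {0,1,3,4,5,6,7,8,9}:12  {0,2,3,5,6,7,8,9,10}:72  {0,3,4,5,6,7,8,9,10}:54  {1,2,4,5,6,7,8,9,10}:72  {1,3,4,5,6,7,8,9,10}:54  {2,3,4,5,6,7,8,9,10}:144
  start at 0(h): 270
  start at 1(i): 270
  start at 2(j): 120
sum over floor = 660

660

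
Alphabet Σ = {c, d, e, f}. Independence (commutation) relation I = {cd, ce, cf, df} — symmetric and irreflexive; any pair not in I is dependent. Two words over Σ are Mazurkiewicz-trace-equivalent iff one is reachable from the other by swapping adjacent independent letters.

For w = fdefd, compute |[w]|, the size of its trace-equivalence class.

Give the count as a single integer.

4

#0=f has no predecessor
#1=d has no predecessor
#2=e depends on [0:f, 1:d]
#3=f depends on [2:e]
#4=d depends on [2:e]
sources: [0:f, 1:d]
N(rest) = Σ N(rest − s) over sources s of rest; N(one piece) = 1:
  size 1 → [3]=1  [4]=1
  size 2 → [3,4]=2
  size 3 → [2,3,4]=2
  first=0(f) contributes 2
  first=1(d) contributes 2
|[w]| = 4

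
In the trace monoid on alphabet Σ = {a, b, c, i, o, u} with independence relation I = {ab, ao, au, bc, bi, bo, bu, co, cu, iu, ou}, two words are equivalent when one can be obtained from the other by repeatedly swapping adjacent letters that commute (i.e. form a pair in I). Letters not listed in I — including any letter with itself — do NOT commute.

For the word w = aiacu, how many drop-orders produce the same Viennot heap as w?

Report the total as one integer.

5

piece 0:a — minimal
piece 1:i rests on {0:a}
piece 2:a rests on {1:i}
piece 3:c rests on {2:a}
piece 4:u — minimal
minimal pieces: {0:a, 4:u}
ways to finish when only these pieces remain (= sum over removing one remaining piece with nothing left below it):
  1 left: {3}→1  {4}→1
  2 left: {2,3}→1  {3,4}→2
  3 left: {1,2,3}→1  {2,3,4}→3
  placing 0:a first → 4 extensions
  placing 4:u first → 1 extensions
total linear extensions = 5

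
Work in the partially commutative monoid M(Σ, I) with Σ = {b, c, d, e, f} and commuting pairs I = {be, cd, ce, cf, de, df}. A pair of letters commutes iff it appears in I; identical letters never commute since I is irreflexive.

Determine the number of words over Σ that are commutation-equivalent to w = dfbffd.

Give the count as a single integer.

#0=d has no predecessor
#1=f has no predecessor
#2=b depends on [0:d, 1:f]
#3=f depends on [2:b]
#4=f depends on [3:f]
#5=d depends on [2:b]
sources: [0:d, 1:f]
N(rest) = Σ N(rest − s) over sources s of rest; N(one piece) = 1:
  size 1 → [4]=1  [5]=1
  size 2 → [3,4]=1  [4,5]=2
  size 3 → [3,4,5]=3
  size 4 → [2,3,4,5]=3
  first=0(d) contributes 3
  first=1(f) contributes 3
|[w]| = 6

6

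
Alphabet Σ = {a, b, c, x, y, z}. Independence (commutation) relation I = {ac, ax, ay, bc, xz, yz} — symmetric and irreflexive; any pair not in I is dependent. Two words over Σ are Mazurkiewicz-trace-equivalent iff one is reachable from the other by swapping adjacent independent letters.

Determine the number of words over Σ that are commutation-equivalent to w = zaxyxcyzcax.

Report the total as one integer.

#0=z has no predecessor
#1=a depends on [0:z]
#2=x has no predecessor
#3=y depends on [2:x]
#4=x depends on [3:y]
#5=c depends on [0:z, 4:x]
#6=y depends on [5:c]
#7=z depends on [1:a, 5:c]
#8=c depends on [6:y, 7:z]
#9=a depends on [7:z]
#10=x depends on [8:c]
sources: [0:z, 2:x]
N(rest) = Σ N(rest − s) over sources s of rest; N(one piece) = 1:
  size 1 → [9]=1  [10]=1
  size 2 → [8,10]=1  [9,10]=2
  size 3 → [6,8,10]=1  [8,9,10]=3
  size 4 → [6,8,9,10]=4  [7,8,9,10]=3
  size 5 → [1,7,8,9,10]=3  [6,7,8,9,10]=7
  size 6 → [1,6,7,8,9,10]=10  [5,6,7,8,9,10]=7
  size 7 → [1,5,6,7,8,9,10]=17  [4,5,6,7,8,9,10]=7
  size 8 → [0,1,5,6,7,8,9,10]=17  [1,4,5,6,7,8,9,10]=24  [3,4,5,6,7,8,9,10]=7
  size 9 → [0,1,4,5,6,7,8,9,10]=41  [1,3,4,5,6,7,8,9,10]=31  [2,3,4,5,6,7,8,9,10]=7
  first=0(z) contributes 38
  first=2(x) contributes 72
|[w]| = 110

110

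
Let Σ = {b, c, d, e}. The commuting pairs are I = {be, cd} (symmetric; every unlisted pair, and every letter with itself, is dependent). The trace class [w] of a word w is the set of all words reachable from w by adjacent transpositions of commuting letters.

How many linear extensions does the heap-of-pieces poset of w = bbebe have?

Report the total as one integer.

piece 0:b — minimal
piece 1:b rests on {0:b}
piece 2:e — minimal
piece 3:b rests on {1:b}
piece 4:e rests on {2:e}
minimal pieces: {0:b, 2:e}
ways to finish when only these pieces remain (= sum over removing one remaining piece with nothing left below it):
  1 left: {3}→1  {4}→1
  2 left: {1,3}→1  {2,4}→1  {3,4}→2
  3 left: {0,1,3}→1  {1,3,4}→3  {2,3,4}→3
  placing 0:b first → 6 extensions
  placing 2:e first → 4 extensions
total linear extensions = 10

10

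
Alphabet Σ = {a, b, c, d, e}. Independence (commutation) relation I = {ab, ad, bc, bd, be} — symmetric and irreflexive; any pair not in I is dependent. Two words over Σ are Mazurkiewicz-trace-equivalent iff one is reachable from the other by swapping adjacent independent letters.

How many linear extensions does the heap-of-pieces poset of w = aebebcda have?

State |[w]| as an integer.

piece 0:a — minimal
piece 1:e rests on {0:a}
piece 2:b — minimal
piece 3:e rests on {1:e}
piece 4:b rests on {2:b}
piece 5:c rests on {3:e}
piece 6:d rests on {5:c}
piece 7:a rests on {5:c}
minimal pieces: {0:a, 2:b}
ways to finish when only these pieces remain (= sum over removing one remaining piece with nothing left below it):
  1 left: {4}→1  {6}→1  {7}→1
  2 left: {2,4}→1  {4,6}→2  {4,7}→2  {6,7}→2
  3 left: {2,4,6}→3  {2,4,7}→3  {4,6,7}→6  {5,6,7}→2
  4 left: {2,4,6,7}→12  {3,5,6,7}→2  {4,5,6,7}→8
  5 left: {1,3,5,6,7}→2  {2,4,5,6,7}→20  {3,4,5,6,7}→10
  6 left: {0,1,3,5,6,7}→2  {1,3,4,5,6,7}→12  {2,3,4,5,6,7}→30
  placing 0:a first → 42 extensions
  placing 2:b first → 14 extensions
total linear extensions = 56

56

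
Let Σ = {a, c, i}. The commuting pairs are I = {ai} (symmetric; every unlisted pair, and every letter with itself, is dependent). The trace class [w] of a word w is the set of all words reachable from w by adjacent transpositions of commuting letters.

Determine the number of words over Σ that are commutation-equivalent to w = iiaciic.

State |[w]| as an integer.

3

drop 0:i onto floor
drop 1:i onto {0:i}
drop 2:a onto floor
drop 3:c onto {1:i, 2:a}
drop 4:i onto {3:c}
drop 5:i onto {4:i}
drop 6:c onto {5:i}
ground layer = {0:i, 2:a}
drop-orders for the pieces not yet dropped (sum over which currently-grounded one goes next):
  1 to go: {6} 1
  2 to go: {5,6} 1
  3 to go: {4,5,6} 1
  4 to go: {3,4,5,6} 1
  5 to go: {1,3,4,5,6} 1  {2,3,4,5,6} 1
  if 0:i drops first: 2 orders
  if 2:a drops first: 1 orders
heap linearizations: 3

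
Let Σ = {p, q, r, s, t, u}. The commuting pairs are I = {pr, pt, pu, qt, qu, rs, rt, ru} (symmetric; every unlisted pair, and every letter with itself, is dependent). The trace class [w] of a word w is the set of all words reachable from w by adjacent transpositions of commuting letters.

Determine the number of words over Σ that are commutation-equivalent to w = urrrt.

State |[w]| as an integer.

10

#0=u has no predecessor
#1=r has no predecessor
#2=r depends on [1:r]
#3=r depends on [2:r]
#4=t depends on [0:u]
sources: [0:u, 1:r]
N(rest) = Σ N(rest − s) over sources s of rest; N(one piece) = 1:
  size 1 → [3]=1  [4]=1
  size 2 → [0,4]=1  [2,3]=1  [3,4]=2
  size 3 → [0,3,4]=3  [1,2,3]=1  [2,3,4]=3
  first=0(u) contributes 4
  first=1(r) contributes 6
|[w]| = 10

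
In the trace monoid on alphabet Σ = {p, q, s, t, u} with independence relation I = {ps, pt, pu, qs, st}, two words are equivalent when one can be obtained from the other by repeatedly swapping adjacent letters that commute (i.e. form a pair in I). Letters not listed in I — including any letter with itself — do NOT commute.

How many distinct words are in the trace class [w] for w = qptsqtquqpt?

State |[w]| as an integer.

drop 0:q onto floor
drop 1:p onto {0:q}
drop 2:t onto {0:q}
drop 3:s onto floor
drop 4:q onto {1:p, 2:t}
drop 5:t onto {4:q}
drop 6:q onto {5:t}
drop 7:u onto {3:s, 6:q}
drop 8:q onto {7:u}
drop 9:p onto {8:q}
drop 10:t onto {8:q}
ground layer = {0:q, 3:s}
drop-orders for the pieces not yet dropped (sum over which currently-grounded one goes next):
  1 to go: {9} 1  {10} 1
  2 to go: {9,10} 2
  3 to go: {8,9,10} 2
  4 to go: {7,8,9,10} 2
  5 to go: {3,7,8,9,10} 2  {6,7,8,9,10} 2
  6 to go: {3,6,7,8,9,10} 4  {5,6,7,8,9,10} 2
  7 to go: {3,5,6,7,8,9,10} 6  {4,5,6,7,8,9,10} 2
  8 to go: {1,4,5,6,7,8,9,10} 2  {2,4,5,6,7,8,9,10} 2  {3,4,5,6,7,8,9,10} 8
  9 to go: {1,2,4,5,6,7,8,9,10} 4  {1,3,4,5,6,7,8,9,10} 10  {2,3,4,5,6,7,8,9,10} 10
  if 0:q drops first: 24 orders
  if 3:s drops first: 4 orders
heap linearizations: 28

28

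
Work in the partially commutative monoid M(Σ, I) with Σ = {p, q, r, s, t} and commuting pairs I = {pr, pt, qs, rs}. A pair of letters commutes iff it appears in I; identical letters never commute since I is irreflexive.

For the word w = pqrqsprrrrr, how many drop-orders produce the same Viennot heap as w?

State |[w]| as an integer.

39

0(p) covers ∅
1(q) covers 0:p
2(r) covers 1:q
3(q) covers 2:r
4(s) covers 0:p
5(p) covers 3:q, 4:s
6(r) covers 3:q
7(r) covers 6:r
8(r) covers 7:r
9(r) covers 8:r
10(r) covers 9:r
floor of heap: 0:p
completions by unplaced set U, small U first (add the entries for U minus each lowest piece of U):
  |U|=1: {5}:1  {10}:1
  |U|=2: {4,5}:1  {5,10}:2  {9,10}:1
  |U|=3: {4,5,10}:3  {5,9,10}:3  {8,9,10}:1
  |U|=4: {4,5,9,10}:6  {5,8,9,10}:4  {7,8,9,10}:1
  |U|=5: {4,5,8,9,10}:10  {5,7,8,9,10}:5  {6,7,8,9,10}:1
  |U|=6: {4,5,7,8,9,10}:15  {5,6,7,8,9,10}:6
  |U|=7: {3,5,6,7,8,9,10}:6  {4,5,6,7,8,9,10}:21
  |U|=8: {2,3,5,6,7,8,9,10}:6  {3,4,5,6,7,8,9,10}:27
  |U|=9: {1,2,3,5,6,7,8,9,10}:6  {2,3,4,5,6,7,8,9,10}:33
  start at 0(p): 39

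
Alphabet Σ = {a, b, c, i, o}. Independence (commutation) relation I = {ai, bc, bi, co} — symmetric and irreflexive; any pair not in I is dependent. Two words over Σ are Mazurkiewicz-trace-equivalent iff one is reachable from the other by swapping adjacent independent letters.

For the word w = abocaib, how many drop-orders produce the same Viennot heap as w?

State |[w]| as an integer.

9

#0=a has no predecessor
#1=b depends on [0:a]
#2=o depends on [1:b]
#3=c depends on [0:a]
#4=a depends on [2:o, 3:c]
#5=i depends on [2:o, 3:c]
#6=b depends on [4:a]
sources: [0:a]
N(rest) = Σ N(rest − s) over sources s of rest; N(one piece) = 1:
  size 1 → [5]=1  [6]=1
  size 2 → [4,6]=1  [5,6]=2
  size 3 → [4,5,6]=3
  size 4 → [2,4,5,6]=3  [3,4,5,6]=3
  size 5 → [1,2,4,5,6]=3  [2,3,4,5,6]=6
  first=0(a) contributes 9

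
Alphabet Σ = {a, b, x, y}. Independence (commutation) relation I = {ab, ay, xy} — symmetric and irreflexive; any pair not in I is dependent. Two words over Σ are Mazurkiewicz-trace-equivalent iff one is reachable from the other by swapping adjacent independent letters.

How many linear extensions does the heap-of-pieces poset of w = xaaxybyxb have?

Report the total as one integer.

10

#0=x has no predecessor
#1=a depends on [0:x]
#2=a depends on [1:a]
#3=x depends on [2:a]
#4=y has no predecessor
#5=b depends on [3:x, 4:y]
#6=y depends on [5:b]
#7=x depends on [5:b]
#8=b depends on [6:y, 7:x]
sources: [0:x, 4:y]
N(rest) = Σ N(rest − s) over sources s of rest; N(one piece) = 1:
  size 1 → [8]=1
  size 2 → [6,8]=1  [7,8]=1
  size 3 → [6,7,8]=2
  size 4 → [5,6,7,8]=2
  size 5 → [3,5,6,7,8]=2  [4,5,6,7,8]=2
  size 6 → [2,3,5,6,7,8]=2  [3,4,5,6,7,8]=4
  size 7 → [1,2,3,5,6,7,8]=2  [2,3,4,5,6,7,8]=6
  first=0(x) contributes 8
  first=4(y) contributes 2
|[w]| = 10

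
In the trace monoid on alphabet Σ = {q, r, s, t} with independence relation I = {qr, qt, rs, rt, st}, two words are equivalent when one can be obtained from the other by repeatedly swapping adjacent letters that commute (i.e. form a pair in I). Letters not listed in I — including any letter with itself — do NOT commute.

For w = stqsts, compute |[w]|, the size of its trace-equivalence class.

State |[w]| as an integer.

15

drop 0:s onto floor
drop 1:t onto floor
drop 2:q onto {0:s}
drop 3:s onto {2:q}
drop 4:t onto {1:t}
drop 5:s onto {3:s}
ground layer = {0:s, 1:t}
drop-orders for the pieces not yet dropped (sum over which currently-grounded one goes next):
  1 to go: {4} 1  {5} 1
  2 to go: {1,4} 1  {3,5} 1  {4,5} 2
  3 to go: {1,4,5} 3  {2,3,5} 1  {3,4,5} 3
  4 to go: {0,2,3,5} 1  {1,3,4,5} 6  {2,3,4,5} 4
  if 0:s drops first: 10 orders
  if 1:t drops first: 5 orders
heap linearizations: 15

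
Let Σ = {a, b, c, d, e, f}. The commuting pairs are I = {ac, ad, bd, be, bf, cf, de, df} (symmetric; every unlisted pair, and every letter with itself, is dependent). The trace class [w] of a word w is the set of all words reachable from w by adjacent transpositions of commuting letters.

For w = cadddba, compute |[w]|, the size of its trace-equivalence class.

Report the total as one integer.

piece 0:c — minimal
piece 1:a — minimal
piece 2:d rests on {0:c}
piece 3:d rests on {2:d}
piece 4:d rests on {3:d}
piece 5:b rests on {0:c, 1:a}
piece 6:a rests on {5:b}
minimal pieces: {0:c, 1:a}
ways to finish when only these pieces remain (= sum over removing one remaining piece with nothing left below it):
  1 left: {4}→1  {6}→1
  2 left: {3,4}→1  {4,6}→2  {5,6}→1
  3 left: {1,5,6}→1  {2,3,4}→1  {3,4,6}→3  {4,5,6}→3
  4 left: {1,4,5,6}→4  {2,3,4,6}→4  {3,4,5,6}→6
  5 left: {1,3,4,5,6}→10  {2,3,4,5,6}→10
  placing 0:c first → 20 extensions
  placing 1:a first → 10 extensions
total linear extensions = 30

30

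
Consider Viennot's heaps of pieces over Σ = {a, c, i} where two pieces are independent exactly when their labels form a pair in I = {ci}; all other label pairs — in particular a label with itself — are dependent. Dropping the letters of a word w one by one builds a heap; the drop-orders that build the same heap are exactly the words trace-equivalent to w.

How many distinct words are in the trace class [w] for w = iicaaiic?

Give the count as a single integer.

9

0(i) covers ∅
1(i) covers 0:i
2(c) covers ∅
3(a) covers 1:i, 2:c
4(a) covers 3:a
5(i) covers 4:a
6(i) covers 5:i
7(c) covers 4:a
floor of heap: 0:i, 2:c
completions by unplaced set U, small U first (add the entries for U minus each lowest piece of U):
  |U|=1: {6}:1  {7}:1
  |U|=2: {5,6}:1  {6,7}:2
  |U|=3: {5,6,7}:3
  |U|=4: {4,5,6,7}:3
  |U|=5: {3,4,5,6,7}:3
  |U|=6: {1,3,4,5,6,7}:3  {2,3,4,5,6,7}:3
  start at 0(i): 6
  start at 2(c): 3
sum over floor = 9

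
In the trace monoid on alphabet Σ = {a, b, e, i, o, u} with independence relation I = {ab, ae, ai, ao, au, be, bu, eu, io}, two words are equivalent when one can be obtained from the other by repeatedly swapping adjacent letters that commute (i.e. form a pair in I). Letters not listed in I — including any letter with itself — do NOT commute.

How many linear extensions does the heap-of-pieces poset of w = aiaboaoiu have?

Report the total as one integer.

#0=a has no predecessor
#1=i has no predecessor
#2=a depends on [0:a]
#3=b depends on [1:i]
#4=o depends on [3:b]
#5=a depends on [2:a]
#6=o depends on [4:o]
#7=i depends on [3:b]
#8=u depends on [6:o, 7:i]
sources: [0:a, 1:i]
N(rest) = Σ N(rest − s) over sources s of rest; N(one piece) = 1:
  size 1 → [5]=1  [8]=1
  size 2 → [2,5]=1  [5,8]=2  [6,8]=1  [7,8]=1
  size 3 → [0,2,5]=1  [2,5,8]=3  [4,6,8]=1  [5,6,8]=3  [5,7,8]=3  [6,7,8]=2
  size 4 → [0,2,5,8]=4  [2,5,6,8]=6  [2,5,7,8]=6  [4,5,6,8]=4  [4,6,7,8]=3  [5,6,7,8]=8
  size 5 → [0,2,5,6,8]=10  [0,2,5,7,8]=10  [2,4,5,6,8]=10  [2,5,6,7,8]=20  [3,4,6,7,8]=3  [4,5,6,7,8]=15
  size 6 → [0,2,4,5,6,8]=20  [0,2,5,6,7,8]=40  [1,3,4,6,7,8]=3  [2,4,5,6,7,8]=45  [3,4,5,6,7,8]=18
  size 7 → [0,2,4,5,6,7,8]=105  [1,3,4,5,6,7,8]=21  [2,3,4,5,6,7,8]=63
  first=0(a) contributes 84
  first=1(i) contributes 168
|[w]| = 252

252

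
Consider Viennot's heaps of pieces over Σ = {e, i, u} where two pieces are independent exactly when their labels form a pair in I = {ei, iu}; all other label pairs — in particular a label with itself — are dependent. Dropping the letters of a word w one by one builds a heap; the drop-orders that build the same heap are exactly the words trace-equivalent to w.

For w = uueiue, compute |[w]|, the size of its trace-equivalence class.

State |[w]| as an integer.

6

0(u) covers ∅
1(u) covers 0:u
2(e) covers 1:u
3(i) covers ∅
4(u) covers 2:e
5(e) covers 4:u
floor of heap: 0:u, 3:i
completions by unplaced set U, small U first (add the entries for U minus each lowest piece of U):
  |U|=1: {3}:1  {5}:1
  |U|=2: {3,5}:2  {4,5}:1
  |U|=3: {2,4,5}:1  {3,4,5}:3
  |U|=4: {1,2,4,5}:1  {2,3,4,5}:4
  start at 0(u): 5
  start at 3(i): 1
sum over floor = 6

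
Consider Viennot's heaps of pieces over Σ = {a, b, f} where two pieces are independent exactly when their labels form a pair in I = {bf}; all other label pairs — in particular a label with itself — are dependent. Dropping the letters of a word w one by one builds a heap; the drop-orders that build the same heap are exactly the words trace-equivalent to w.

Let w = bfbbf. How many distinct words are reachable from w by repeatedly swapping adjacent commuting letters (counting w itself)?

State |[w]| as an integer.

#0=b has no predecessor
#1=f has no predecessor
#2=b depends on [0:b]
#3=b depends on [2:b]
#4=f depends on [1:f]
sources: [0:b, 1:f]
N(rest) = Σ N(rest − s) over sources s of rest; N(one piece) = 1:
  size 1 → [3]=1  [4]=1
  size 2 → [1,4]=1  [2,3]=1  [3,4]=2
  size 3 → [0,2,3]=1  [1,3,4]=3  [2,3,4]=3
  first=0(b) contributes 6
  first=1(f) contributes 4
|[w]| = 10

10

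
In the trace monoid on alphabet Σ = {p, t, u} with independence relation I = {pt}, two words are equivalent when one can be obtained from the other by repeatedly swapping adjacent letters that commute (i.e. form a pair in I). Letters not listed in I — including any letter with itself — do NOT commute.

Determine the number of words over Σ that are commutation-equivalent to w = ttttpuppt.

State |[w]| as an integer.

drop 0:t onto floor
drop 1:t onto {0:t}
drop 2:t onto {1:t}
drop 3:t onto {2:t}
drop 4:p onto floor
drop 5:u onto {3:t, 4:p}
drop 6:p onto {5:u}
drop 7:p onto {6:p}
drop 8:t onto {5:u}
ground layer = {0:t, 4:p}
drop-orders for the pieces not yet dropped (sum over which currently-grounded one goes next):
  1 to go: {7} 1  {8} 1
  2 to go: {6,7} 1  {7,8} 2
  3 to go: {6,7,8} 3
  4 to go: {5,6,7,8} 3
  5 to go: {3,5,6,7,8} 3  {4,5,6,7,8} 3
  6 to go: {2,3,5,6,7,8} 3  {3,4,5,6,7,8} 6
  7 to go: {1,2,3,5,6,7,8} 3  {2,3,4,5,6,7,8} 9
  if 0:t drops first: 12 orders
  if 4:p drops first: 3 orders
heap linearizations: 15

15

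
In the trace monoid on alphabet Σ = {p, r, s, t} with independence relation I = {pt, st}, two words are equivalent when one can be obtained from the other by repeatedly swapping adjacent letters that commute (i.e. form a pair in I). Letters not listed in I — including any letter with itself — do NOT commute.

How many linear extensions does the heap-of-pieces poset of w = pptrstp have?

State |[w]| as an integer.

#0=p has no predecessor
#1=p depends on [0:p]
#2=t has no predecessor
#3=r depends on [1:p, 2:t]
#4=s depends on [3:r]
#5=t depends on [3:r]
#6=p depends on [4:s]
sources: [0:p, 2:t]
N(rest) = Σ N(rest − s) over sources s of rest; N(one piece) = 1:
  size 1 → [5]=1  [6]=1
  size 2 → [4,6]=1  [5,6]=2
  size 3 → [4,5,6]=3
  size 4 → [3,4,5,6]=3
  size 5 → [1,3,4,5,6]=3  [2,3,4,5,6]=3
  first=0(p) contributes 6
  first=2(t) contributes 3
|[w]| = 9

9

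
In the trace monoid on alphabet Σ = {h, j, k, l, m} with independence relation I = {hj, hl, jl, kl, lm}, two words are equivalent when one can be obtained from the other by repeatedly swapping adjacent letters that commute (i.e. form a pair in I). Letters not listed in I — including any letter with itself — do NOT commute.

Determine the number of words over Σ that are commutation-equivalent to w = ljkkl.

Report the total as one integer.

drop 0:l onto floor
drop 1:j onto floor
drop 2:k onto {1:j}
drop 3:k onto {2:k}
drop 4:l onto {0:l}
ground layer = {0:l, 1:j}
drop-orders for the pieces not yet dropped (sum over which currently-grounded one goes next):
  1 to go: {3} 1  {4} 1
  2 to go: {0,4} 1  {2,3} 1  {3,4} 2
  3 to go: {0,3,4} 3  {1,2,3} 1  {2,3,4} 3
  if 0:l drops first: 4 orders
  if 1:j drops first: 6 orders
heap linearizations: 10

10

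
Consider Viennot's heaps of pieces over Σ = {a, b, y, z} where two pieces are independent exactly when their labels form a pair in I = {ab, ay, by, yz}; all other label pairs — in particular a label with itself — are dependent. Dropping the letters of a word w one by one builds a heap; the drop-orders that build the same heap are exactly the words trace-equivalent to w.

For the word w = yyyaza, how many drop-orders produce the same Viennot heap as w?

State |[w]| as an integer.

20

piece 0:y — minimal
piece 1:y rests on {0:y}
piece 2:y rests on {1:y}
piece 3:a — minimal
piece 4:z rests on {3:a}
piece 5:a rests on {4:z}
minimal pieces: {0:y, 3:a}
ways to finish when only these pieces remain (= sum over removing one remaining piece with nothing left below it):
  1 left: {2}→1  {5}→1
  2 left: {1,2}→1  {2,5}→2  {4,5}→1
  3 left: {0,1,2}→1  {1,2,5}→3  {2,4,5}→3  {3,4,5}→1
  4 left: {0,1,2,5}→4  {1,2,4,5}→6  {2,3,4,5}→4
  placing 0:y first → 10 extensions
  placing 3:a first → 10 extensions
total linear extensions = 20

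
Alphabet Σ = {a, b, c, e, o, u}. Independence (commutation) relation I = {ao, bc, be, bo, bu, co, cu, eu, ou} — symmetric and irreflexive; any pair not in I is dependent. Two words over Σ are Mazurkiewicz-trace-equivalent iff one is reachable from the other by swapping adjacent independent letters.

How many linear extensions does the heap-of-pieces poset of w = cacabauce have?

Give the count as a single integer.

drop 0:c onto floor
drop 1:a onto {0:c}
drop 2:c onto {1:a}
drop 3:a onto {2:c}
drop 4:b onto {3:a}
drop 5:a onto {4:b}
drop 6:u onto {5:a}
drop 7:c onto {5:a}
drop 8:e onto {7:c}
ground layer = {0:c}
drop-orders for the pieces not yet dropped (sum over which currently-grounded one goes next):
  1 to go: {6} 1  {8} 1
  2 to go: {6,8} 2  {7,8} 1
  3 to go: {6,7,8} 3
  4 to go: {5,6,7,8} 3
  5 to go: {4,5,6,7,8} 3
  6 to go: {3,4,5,6,7,8} 3
  7 to go: {2,3,4,5,6,7,8} 3
  if 0:c drops first: 3 orders

3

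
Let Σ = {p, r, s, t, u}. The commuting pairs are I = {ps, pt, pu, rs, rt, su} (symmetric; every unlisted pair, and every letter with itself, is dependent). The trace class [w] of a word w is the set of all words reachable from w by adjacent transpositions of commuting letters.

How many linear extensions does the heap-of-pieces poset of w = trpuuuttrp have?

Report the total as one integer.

62

drop 0:t onto floor
drop 1:r onto floor
drop 2:p onto {1:r}
drop 3:u onto {0:t, 1:r}
drop 4:u onto {3:u}
drop 5:u onto {4:u}
drop 6:t onto {5:u}
drop 7:t onto {6:t}
drop 8:r onto {2:p, 5:u}
drop 9:p onto {8:r}
ground layer = {0:t, 1:r}
drop-orders for the pieces not yet dropped (sum over which currently-grounded one goes next):
  1 to go: {7} 1  {9} 1
  2 to go: {6,7} 1  {7,9} 2  {8,9} 1
  3 to go: {2,8,9} 1  {6,7,9} 3  {7,8,9} 3
  4 to go: {2,7,8,9} 4  {6,7,8,9} 6
  5 to go: {2,6,7,8,9} 10  {5,6,7,8,9} 6
  6 to go: {2,5,6,7,8,9} 16  {4,5,6,7,8,9} 6
  7 to go: {2,4,5,6,7,8,9} 22  {3,4,5,6,7,8,9} 6
  8 to go: {0,3,4,5,6,7,8,9} 6  {2,3,4,5,6,7,8,9} 28
  if 0:t drops first: 28 orders
  if 1:r drops first: 34 orders
heap linearizations: 62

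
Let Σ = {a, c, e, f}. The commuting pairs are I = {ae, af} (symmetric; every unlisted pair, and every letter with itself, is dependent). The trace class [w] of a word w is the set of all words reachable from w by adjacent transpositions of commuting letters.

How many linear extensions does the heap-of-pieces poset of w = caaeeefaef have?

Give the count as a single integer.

84

#0=c has no predecessor
#1=a depends on [0:c]
#2=a depends on [1:a]
#3=e depends on [0:c]
#4=e depends on [3:e]
#5=e depends on [4:e]
#6=f depends on [5:e]
#7=a depends on [2:a]
#8=e depends on [6:f]
#9=f depends on [8:e]
sources: [0:c]
N(rest) = Σ N(rest − s) over sources s of rest; N(one piece) = 1:
  size 1 → [7]=1  [9]=1
  size 2 → [2,7]=1  [7,9]=2  [8,9]=1
  size 3 → [1,2,7]=1  [2,7,9]=3  [6,8,9]=1  [7,8,9]=3
  size 4 → [1,2,7,9]=4  [2,7,8,9]=6  [5,6,8,9]=1  [6,7,8,9]=4
  size 5 → [1,2,7,8,9]=10  [2,6,7,8,9]=10  [4,5,6,8,9]=1  [5,6,7,8,9]=5
  size 6 → [1,2,6,7,8,9]=20  [2,5,6,7,8,9]=15  [3,4,5,6,8,9]=1  [4,5,6,7,8,9]=6
  size 7 → [1,2,5,6,7,8,9]=35  [2,4,5,6,7,8,9]=21  [3,4,5,6,7,8,9]=7
  size 8 → [1,2,4,5,6,7,8,9]=56  [2,3,4,5,6,7,8,9]=28
  first=0(c) contributes 84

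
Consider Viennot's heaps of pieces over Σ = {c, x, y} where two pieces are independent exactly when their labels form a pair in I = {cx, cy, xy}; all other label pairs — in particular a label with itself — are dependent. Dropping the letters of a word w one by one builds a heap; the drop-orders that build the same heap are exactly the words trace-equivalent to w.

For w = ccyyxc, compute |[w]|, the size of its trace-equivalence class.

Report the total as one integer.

60

0(c) covers ∅
1(c) covers 0:c
2(y) covers ∅
3(y) covers 2:y
4(x) covers ∅
5(c) covers 1:c
floor of heap: 0:c, 2:y, 4:x
completions by unplaced set U, small U first (add the entries for U minus each lowest piece of U):
  |U|=1: {3}:1  {4}:1  {5}:1
  |U|=2: {1,5}:1  {2,3}:1  {3,4}:2  {3,5}:2  {4,5}:2
  |U|=3: {0,1,5}:1  {1,3,5}:3  {1,4,5}:3  {2,3,4}:3  {2,3,5}:3  {3,4,5}:6
  |U|=4: {0,1,3,5}:4  {0,1,4,5}:4  {1,2,3,5}:6  {1,3,4,5}:12  {2,3,4,5}:12
  start at 0(c): 30
  start at 2(y): 20
  start at 4(x): 10
sum over floor = 60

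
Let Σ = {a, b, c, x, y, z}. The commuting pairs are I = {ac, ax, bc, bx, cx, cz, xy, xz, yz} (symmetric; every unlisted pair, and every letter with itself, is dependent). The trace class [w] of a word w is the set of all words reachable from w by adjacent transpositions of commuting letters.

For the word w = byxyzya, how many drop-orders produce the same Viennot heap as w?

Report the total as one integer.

28

piece 0:b — minimal
piece 1:y rests on {0:b}
piece 2:x — minimal
piece 3:y rests on {1:y}
piece 4:z rests on {0:b}
piece 5:y rests on {3:y}
piece 6:a rests on {4:z, 5:y}
minimal pieces: {0:b, 2:x}
ways to finish when only these pieces remain (= sum over removing one remaining piece with nothing left below it):
  1 left: {2}→1  {6}→1
  2 left: {2,6}→2  {4,6}→1  {5,6}→1
  3 left: {2,4,6}→3  {2,5,6}→3  {3,5,6}→1  {4,5,6}→2
  4 left: {1,3,5,6}→1  {2,3,5,6}→4  {2,4,5,6}→8  {3,4,5,6}→3
  5 left: {1,2,3,5,6}→5  {1,3,4,5,6}→4  {2,3,4,5,6}→15
  placing 0:b first → 24 extensions
  placing 2:x first → 4 extensions
total linear extensions = 28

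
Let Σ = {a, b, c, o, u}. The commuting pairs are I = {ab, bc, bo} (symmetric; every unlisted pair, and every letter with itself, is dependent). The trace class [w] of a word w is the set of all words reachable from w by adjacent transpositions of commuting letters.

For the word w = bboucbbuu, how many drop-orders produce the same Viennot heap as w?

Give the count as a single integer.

#0=b has no predecessor
#1=b depends on [0:b]
#2=o has no predecessor
#3=u depends on [1:b, 2:o]
#4=c depends on [3:u]
#5=b depends on [3:u]
#6=b depends on [5:b]
#7=u depends on [4:c, 6:b]
#8=u depends on [7:u]
sources: [0:b, 2:o]
N(rest) = Σ N(rest − s) over sources s of rest; N(one piece) = 1:
  size 1 → [8]=1
  size 2 → [7,8]=1
  size 3 → [4,7,8]=1  [6,7,8]=1
  size 4 → [4,6,7,8]=2  [5,6,7,8]=1
  size 5 → [4,5,6,7,8]=3
  size 6 → [3,4,5,6,7,8]=3
  size 7 → [1,3,4,5,6,7,8]=3  [2,3,4,5,6,7,8]=3
  first=0(b) contributes 6
  first=2(o) contributes 3
|[w]| = 9

9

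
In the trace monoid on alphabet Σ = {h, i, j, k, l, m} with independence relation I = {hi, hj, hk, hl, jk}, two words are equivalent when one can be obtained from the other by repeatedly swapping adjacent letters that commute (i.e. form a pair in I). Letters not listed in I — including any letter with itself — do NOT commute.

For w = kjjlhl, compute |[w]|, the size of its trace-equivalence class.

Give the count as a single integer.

18

0(k) covers ∅
1(j) covers ∅
2(j) covers 1:j
3(l) covers 0:k, 2:j
4(h) covers ∅
5(l) covers 3:l
floor of heap: 0:k, 1:j, 4:h
completions by unplaced set U, small U first (add the entries for U minus each lowest piece of U):
  |U|=1: {4}:1  {5}:1
  |U|=2: {3,5}:1  {4,5}:2
  |U|=3: {0,3,5}:1  {2,3,5}:1  {3,4,5}:3
  |U|=4: {0,2,3,5}:2  {0,3,4,5}:4  {1,2,3,5}:1  {2,3,4,5}:4
  start at 0(k): 5
  start at 1(j): 10
  start at 4(h): 3
sum over floor = 18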